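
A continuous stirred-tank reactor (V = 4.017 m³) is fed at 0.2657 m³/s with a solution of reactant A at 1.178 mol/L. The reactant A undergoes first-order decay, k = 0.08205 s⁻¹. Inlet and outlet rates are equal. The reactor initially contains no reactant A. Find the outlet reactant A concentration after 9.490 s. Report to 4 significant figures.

0.3969 mol/L

Accumulation = in − out − consumed: V dC/dt = Q C_in − Q C − k V C.
This is linear with rate a = Q/V + k = 0.148194 s⁻¹.
C_ss = Q C_in/(Q + kV) = 0.525781 mol/L; C(t) = C_ss + (C₀ − C_ss) e^(−a t).
C(9.490) = 0.525781 + (-0.525781)·e^(−0.148194·9.490) = 0.525781 + (-0.525781)·0.245034 = 0.396947 mol/L.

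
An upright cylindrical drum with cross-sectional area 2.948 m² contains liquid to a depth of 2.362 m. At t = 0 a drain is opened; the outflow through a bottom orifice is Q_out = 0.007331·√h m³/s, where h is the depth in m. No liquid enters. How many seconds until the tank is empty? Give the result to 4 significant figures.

With no inflow, A dh/dt = −0.007331 √h.
Separate and integrate: 2(√h − √h₀) = −(0.007331/A) t.
Tank is empty when √h = 0: t_empty = 2A√h₀/0.007331.
t_empty = 2·2.948·√2.362/0.007331 = 5.89600·1.53688/0.007331 = 1236.04 s.

1236 s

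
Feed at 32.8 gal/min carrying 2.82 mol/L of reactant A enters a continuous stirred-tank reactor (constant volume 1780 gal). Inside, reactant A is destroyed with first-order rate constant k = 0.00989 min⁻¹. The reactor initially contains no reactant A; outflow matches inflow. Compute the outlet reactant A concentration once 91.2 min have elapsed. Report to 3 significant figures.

1.70 mol/L

V dC/dt = Q(C_in − C) − k V C.
dC/dt = (Q/V) C_in − (Q/V + k) C; effective rate a = Q/V + k = 0.018427 + 0.00989 = 0.028317 min⁻¹.
C_ss = Q C_in/(Q + kV) = 1.8351 mol/L; C(t) = C_ss + (C₀ − C_ss) e^(−a t).
C(91.2) = 1.8351 + (-1.8351)·e^(−0.028317·91.2) = 1.8351 + (-1.8351)·0.075584 = 1.6964 mol/L.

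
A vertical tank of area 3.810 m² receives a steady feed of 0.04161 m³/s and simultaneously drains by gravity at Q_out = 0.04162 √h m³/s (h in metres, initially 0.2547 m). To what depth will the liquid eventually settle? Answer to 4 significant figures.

Level balance: A dh/dt = 0.04161 − 0.04162 √h. Setting dh/dt = 0:
Q_in = 0.04162 √h_ss ⇒ √h_ss = 0.04161/0.04162 = 0.999760.
h_ss = 0.999760² = 0.999520 m. (Since h₀ = 0.2547 m < h_ss, the level will rise toward this value.)

0.9995 m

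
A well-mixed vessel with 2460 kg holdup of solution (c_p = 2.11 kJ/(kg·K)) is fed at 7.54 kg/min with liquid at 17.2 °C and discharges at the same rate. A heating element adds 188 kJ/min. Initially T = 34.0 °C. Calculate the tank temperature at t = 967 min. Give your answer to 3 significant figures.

29.3 °C

Unsteady energy balance on the tank contents: M c_p dT/dt = ṁ c_p (T_in − T) + 188.
Rearrange: dT/dt = (T_ss − T)/τ with τ = M/ṁ = 326.26 min and T_ss = T_in + Q̇/(ṁ c_p) = 29.017 °C.
T approaches T_ss exponentially: T(t) = T_ss + (T₀ − T_ss) e^(−t/τ).
T(967) = 29.017 + (4.9831)·e^(−967/326.26) = 29.017 + (4.9831)·0.051618 = 29.274 °C.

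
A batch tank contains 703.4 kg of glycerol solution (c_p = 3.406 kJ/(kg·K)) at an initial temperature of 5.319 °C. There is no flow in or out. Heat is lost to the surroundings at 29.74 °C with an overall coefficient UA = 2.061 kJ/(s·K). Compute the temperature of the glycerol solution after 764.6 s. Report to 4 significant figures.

17.09 °C

Lumped-capacitance energy balance: M c_p dT/dt = UA(T_amb − T).
dT/dt = (T_ss − T)/τ with T_ss = T_amb = 29.7400 °C, τ = M c_p/UA = 703.4·3.406/2.061 = 1162.44 s.
This is linear first-order; T(t) = T_ss + (T₀ − T_ss) e^(−t/τ).
T(764.6) = 29.7400 + (-24.4210)·0.518012 = 17.0896 °C.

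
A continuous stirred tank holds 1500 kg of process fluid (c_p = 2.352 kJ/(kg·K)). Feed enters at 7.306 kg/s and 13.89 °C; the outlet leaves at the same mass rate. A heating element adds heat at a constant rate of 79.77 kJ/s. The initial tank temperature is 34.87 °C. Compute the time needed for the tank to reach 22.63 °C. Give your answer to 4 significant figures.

284.0 s

Heat balance on the well-mixed liquid: M c_p dT/dt = ṁ c_p (T_in − T) + 79.77.
τ = M/ṁ = 205.311 s; T_ss = T_in + Q̇/(ṁ c_p) = 18.5322 °C.
T(t) = T_ss + (T₀ − T_ss) e^(−t/τ). Set T = 22.63:
e^(−t/τ) = (22.63 − 18.5322)/(34.87 − 18.5322) = 0.250818
t = −205.311 · ln(0.250818) = 283.951 s.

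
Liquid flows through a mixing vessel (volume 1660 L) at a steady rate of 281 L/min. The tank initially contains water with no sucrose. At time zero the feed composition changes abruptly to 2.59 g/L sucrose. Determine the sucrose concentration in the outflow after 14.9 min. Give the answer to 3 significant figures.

Accumulation = in − out for the solute gives V dC/dt = Q(C_in − C).
Rewrite as dC/dt + C/τ = C_in/τ, τ = V/Q = 5.9075 min.
Integrating: C(t) = C_in + (C₀ − C_in) e^(−t/τ).
C(14.9) = 2.59 + (0 − 2.59)·e^(−14.9/5.9075) = 2.59 + (-2.5900)·0.080280 = 2.3821 g/L.

2.38 g/L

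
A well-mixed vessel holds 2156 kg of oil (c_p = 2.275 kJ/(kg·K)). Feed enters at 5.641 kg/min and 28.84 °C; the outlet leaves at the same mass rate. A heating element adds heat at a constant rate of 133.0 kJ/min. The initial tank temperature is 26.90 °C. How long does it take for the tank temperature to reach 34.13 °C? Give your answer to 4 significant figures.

338.6 min

Energy balance: M c_p dT/dt = ṁ c_p (T_in − T) + 133.0.
τ = M/ṁ = 382.202 min; T_ss = T_in + Q̇/(ṁ c_p) = 39.2037 °C.
T(t) = T_ss + (T₀ − T_ss) e^(−t/τ). Set T = 34.13:
e^(−t/τ) = (34.13 − 39.2037)/(26.90 − 39.2037) = 0.412371
t = −382.202 · ln(0.412371) = 338.566 min.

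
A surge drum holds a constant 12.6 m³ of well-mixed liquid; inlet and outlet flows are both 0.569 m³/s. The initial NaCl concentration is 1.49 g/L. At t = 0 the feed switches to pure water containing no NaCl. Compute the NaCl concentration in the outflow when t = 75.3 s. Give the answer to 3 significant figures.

0.0497 g/L

Accumulation = in − out for the solute gives V dC/dt = Q(C_in − C).
Time constant τ = V/Q = 12.6/0.569 = 22.144 s.
Integrating: C(t) = C_in + (C₀ − C_in) e^(−t/τ).
C(75.3) = 0 + (1.49 − 0)·e^(−75.3/22.144) = 0 + (1.4900)·0.033358 = 0.049704 g/L.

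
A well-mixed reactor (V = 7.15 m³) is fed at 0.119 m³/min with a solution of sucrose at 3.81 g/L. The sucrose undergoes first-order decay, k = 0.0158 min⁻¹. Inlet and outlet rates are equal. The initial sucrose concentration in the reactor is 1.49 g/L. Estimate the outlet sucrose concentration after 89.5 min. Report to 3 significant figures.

Accumulation = in − out − consumed: V dC/dt = Q C_in − Q C − k V C.
This is linear with rate a = Q/V + k = 0.032443 min⁻¹.
C_ss = Q C_in/(Q + kV) = 1.9545 g/L; C(t) = C_ss + (C₀ − C_ss) e^(−a t).
C(89.5) = 1.9545 + (-0.46452)·e^(−0.032443·89.5) = 1.9545 + (-0.46452)·0.054821 = 1.9291 g/L.

1.93 g/L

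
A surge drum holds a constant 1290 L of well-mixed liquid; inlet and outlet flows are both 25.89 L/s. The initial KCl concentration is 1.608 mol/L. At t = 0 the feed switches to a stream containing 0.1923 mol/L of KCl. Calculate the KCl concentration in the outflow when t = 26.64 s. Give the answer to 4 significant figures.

1.022 mol/L

Transient balance on the dissolved component: V dC/dt = Q(C_in − C).
Rewrite as dC/dt + C/τ = C_in/τ, τ = V/Q = 49.8262 s.
This is linear first-order; C(t) = C_in + (C₀ − C_in) e^(−t/τ).
C(26.64) = 0.1923 + (1.608 − 0.1923)·e^(−26.64/49.8262) = 0.1923 + (1.41570)·0.585869 = 1.02172 mol/L.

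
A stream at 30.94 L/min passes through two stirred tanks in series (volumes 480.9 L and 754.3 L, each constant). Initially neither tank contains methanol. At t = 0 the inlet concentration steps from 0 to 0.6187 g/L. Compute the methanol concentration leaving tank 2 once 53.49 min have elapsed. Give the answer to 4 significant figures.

0.4633 g/L

Each tank obeys Vᵢ dCᵢ/dt = Q(Cᵢ₋₁ − Cᵢ), so τᵢ = Vᵢ/Q.
τ₁ = 480.9/30.94 = 15.5430 min; τ₂ = 754.3/30.94 = 24.3794 min.
Tank 1: C₁ = C_in(1 − e^(−t/τ₁)). Tank 2 (τ₁ ≠ τ₂): C₂ = C_in[1 − (τ₁ e^(−t/τ₁) − τ₂ e^(−t/τ₂))/(τ₁ − τ₂)].
At t = 53.49: e^(−t/τ₁) = 0.0320191, e^(−t/τ₂) = 0.111463.
C₂ = 0.6187·[1 − (15.5430·0.0320191 − 24.3794·0.111463)/(-8.83646)] = 0.6187·0.748798 = 0.463281 g/L.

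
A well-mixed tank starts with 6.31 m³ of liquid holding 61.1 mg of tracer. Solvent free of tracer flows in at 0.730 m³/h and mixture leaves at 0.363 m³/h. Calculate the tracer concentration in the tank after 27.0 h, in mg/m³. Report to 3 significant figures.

Let m(t) be the amount of tracer. Volume: V(t) = V₀ + (Q_in − Q_out) t = 6.31 + 0.36700 t; V(27.0) = 16.219 m³.
Species balance (pure solvent in): dm/dt = −Q_out · m/V(t).
Separate: dm/m = −Q_out dt/V(t) ⇒ ln(m/m₀) = −(Q_out/(Q_in−Q_out)) ln(V/V₀).
m = m₀ (V₀/V)^(Q_out/(Q_in−Q_out)) = 61.1 × (6.31/16.219)^(0.98910) = 24.017 mg.
C = m/V = 24.017/16.219 = 1.4808 mg/m³.

1.48 mg/m³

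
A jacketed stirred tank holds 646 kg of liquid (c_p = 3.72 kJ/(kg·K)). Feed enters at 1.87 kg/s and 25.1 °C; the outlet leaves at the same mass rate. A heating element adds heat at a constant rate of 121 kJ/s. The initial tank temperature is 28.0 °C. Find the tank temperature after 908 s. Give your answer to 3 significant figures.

41.4 °C

Energy balance: M c_p dT/dt = ṁ c_p (T_in − T) + 121.
τ = M/ṁ = 345.45 s; T_ss = T_in + Q̇/(ṁ c_p) = 25.1 + 121/(1.87·3.72) = 42.494 °C.
This is linear first-order; T(t) = T_ss + (T₀ − T_ss) e^(−t/τ).
T(908) = 42.494 + (-14.494)·e^(−908/345.45) = 42.494 + (-14.494)·0.072192 = 41.448 °C.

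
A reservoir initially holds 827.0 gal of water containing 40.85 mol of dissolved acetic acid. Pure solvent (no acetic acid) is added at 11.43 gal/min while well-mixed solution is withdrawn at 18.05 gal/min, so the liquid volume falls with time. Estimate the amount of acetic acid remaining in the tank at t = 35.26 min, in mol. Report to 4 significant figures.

16.54 mol

Let m(t) be the amount of acetic acid. Volume: V(t) = V₀ + (Q_in − Q_out) t = 827.0 − 6.62000 t; V(35.26) = 593.579 gal.
Solute balance: dm/dt = 0 − Q_out C = −Q_out m/V(t).
dm/m = −Q_out dt/(V₀ − 6.62000 t); integrating gives ln(m/m₀) = −(Q_out/(Q_in−Q_out)) ln(V/V₀).
m = m₀ (V₀/V)^(Q_out/(Q_in−Q_out)) = 40.85 × (827.0/593.579)^(-2.72659) = 16.5383 mol.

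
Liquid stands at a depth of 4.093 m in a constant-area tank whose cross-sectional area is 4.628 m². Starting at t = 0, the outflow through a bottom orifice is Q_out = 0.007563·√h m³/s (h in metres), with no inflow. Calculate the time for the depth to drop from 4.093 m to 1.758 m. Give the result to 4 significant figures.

A dh/dt = −Q_out = −0.007563 √h.
Separate and integrate: 2(√h − √h₀) = −(0.007563/A) t.
t = 2A(√h₀ − √h)/0.007563 = 2·4.628·(√4.093 − √1.758)/0.007563
  = 9.25600 × (2.02312 − 1.32590) / 0.007563 = 853.295 s.

853.3 s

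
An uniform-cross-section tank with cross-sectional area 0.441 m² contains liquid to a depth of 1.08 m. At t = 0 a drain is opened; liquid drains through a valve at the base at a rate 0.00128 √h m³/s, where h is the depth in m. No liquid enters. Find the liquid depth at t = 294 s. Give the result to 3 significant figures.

0.375 m

A dh/dt = −Q_out = −0.00128 √h.
This is separable: 2 d(√h)/dt = −0.00128/A, so √h = √h₀ − (0.00128/(2A)) t.
√h = √1.08 − 0.00128·294/(2·0.441) = 1.0392 − 0.42667 = 0.61256.
h = 0.61256² = 0.37523 m.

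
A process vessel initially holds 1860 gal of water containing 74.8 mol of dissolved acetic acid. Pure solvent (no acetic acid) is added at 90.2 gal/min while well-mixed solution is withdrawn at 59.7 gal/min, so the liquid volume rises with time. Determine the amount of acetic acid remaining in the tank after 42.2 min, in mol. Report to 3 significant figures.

26.7 mol

Let m(t) be the amount of acetic acid. Volume: V(t) = V₀ + (Q_in − Q_out) t = 1860 + 30.500 t; V(42.2) = 3147.1 gal.
No acetic acid enters, so dm/dt = −Q_out · (m/V).
dm/m = −Q_out dt/(V₀ + 30.500 t); integrating gives ln(m/m₀) = −(Q_out/(Q_in−Q_out)) ln(V/V₀).
m = m₀ (V₀/V)^(Q_out/(Q_in−Q_out)) = 74.8 × (1860/3147.1)^(1.9574) = 26.720 mol.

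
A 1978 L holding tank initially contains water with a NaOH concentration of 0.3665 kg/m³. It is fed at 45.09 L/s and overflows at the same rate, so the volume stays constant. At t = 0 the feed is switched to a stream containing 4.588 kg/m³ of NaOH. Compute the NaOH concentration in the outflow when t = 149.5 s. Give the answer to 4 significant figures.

4.448 kg/m³

Unsteady species balance (constant V, well mixed): V dC/dt = Q(C_in − C).
So dC/dt = (C_in − C)/τ with τ = V/Q = 1978/45.09 = 43.8678 s.
Integrating: C(t) = C_in + (C₀ − C_in) e^(−t/τ).
C(149.5) = 4.588 + (0.3665 − 4.588)·e^(−149.5/43.8678) = 4.588 + (-4.22150)·0.0331085 = 4.44823 kg/m³.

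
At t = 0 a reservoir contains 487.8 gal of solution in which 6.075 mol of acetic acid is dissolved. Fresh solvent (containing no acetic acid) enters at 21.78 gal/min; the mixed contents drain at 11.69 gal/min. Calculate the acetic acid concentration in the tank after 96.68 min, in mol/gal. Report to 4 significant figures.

0.001163 mol/gal

Let m(t) be the amount of acetic acid. Volume: V(t) = V₀ + (Q_in − Q_out) t = 487.8 + 10.0900 t; V(96.68) = 1463.30 gal.
No acetic acid enters, so dm/dt = −Q_out · (m/V).
Separate: dm/m = −Q_out dt/V(t) ⇒ ln(m/m₀) = −(Q_out/(Q_in−Q_out)) ln(V/V₀).
m = m₀ (V₀/V)^(Q_out/(Q_in−Q_out)) = 6.075 × (487.8/1463.30)^(1.15857) = 1.70138 mol.
C = m/V = 1.70138/1463.30 = 0.00116270 mol/gal.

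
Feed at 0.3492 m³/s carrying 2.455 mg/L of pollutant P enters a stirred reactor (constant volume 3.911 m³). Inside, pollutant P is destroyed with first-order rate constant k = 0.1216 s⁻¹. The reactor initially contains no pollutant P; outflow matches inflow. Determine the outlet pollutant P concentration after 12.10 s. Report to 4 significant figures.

0.9584 mg/L

V dC/dt = Q(C_in − C) − k V C.
dC/dt = (Q/V) C_in − (Q/V + k) C; effective rate a = Q/V + k = 0.0892866 + 0.1216 = 0.210887 s⁻¹.
C_ss = Q C_in/(Q + kV) = 1.03941 mg/L; C(t) = C_ss + (C₀ − C_ss) e^(−a t).
C(12.10) = 1.03941 + (-1.03941)·e^(−0.210887·12.10) = 1.03941 + (-1.03941)·0.0779468 = 0.958396 mg/L.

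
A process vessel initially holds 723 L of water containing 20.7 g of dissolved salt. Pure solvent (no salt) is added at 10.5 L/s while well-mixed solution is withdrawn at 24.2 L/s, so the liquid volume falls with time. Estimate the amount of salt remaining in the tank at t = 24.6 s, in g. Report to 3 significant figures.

Let m(t) be the amount of salt. Volume: V(t) = V₀ + (Q_in − Q_out) t = 723 − 13.700 t; V(24.6) = 385.98 L.
Solute balance: dm/dt = 0 − Q_out C = −Q_out m/V(t).
Separate: dm/m = −Q_out dt/V(t) ⇒ ln(m/m₀) = −(Q_out/(Q_in−Q_out)) ln(V/V₀).
m = m₀ (V₀/V)^(Q_out/(Q_in−Q_out)) = 20.7 × (723/385.98)^(-1.7664) = 6.8311 g.

6.83 g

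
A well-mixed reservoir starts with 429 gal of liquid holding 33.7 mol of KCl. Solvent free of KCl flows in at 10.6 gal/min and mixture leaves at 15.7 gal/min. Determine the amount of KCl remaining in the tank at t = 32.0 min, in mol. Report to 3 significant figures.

7.72 mol

Total volume: dV/dt = Q_in − Q_out = -5.1000 gal/min, so V(t) = 429 − 5.1000 t and V(32.0) = 265.80 gal.
No KCl enters, so dm/dt = −Q_out · (m/V).
Separate: dm/m = −Q_out dt/V(t) ⇒ ln(m/m₀) = −(Q_out/(Q_in−Q_out)) ln(V/V₀).
m = m₀ (V₀/V)^(Q_out/(Q_in−Q_out)) = 33.7 × (429/265.80)^(-3.0784) = 7.7200 mol.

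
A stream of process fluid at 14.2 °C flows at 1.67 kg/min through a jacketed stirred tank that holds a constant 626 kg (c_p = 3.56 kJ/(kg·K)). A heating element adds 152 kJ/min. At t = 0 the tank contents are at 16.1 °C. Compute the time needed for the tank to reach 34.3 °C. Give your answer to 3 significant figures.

M c_p dT/dt = ṁ c_p (T_in − T) + Q̇.
τ = M/ṁ = 374.85 min; T_ss = T_in + Q̇/(ṁ c_p) = 39.767 °C.
T(t) = T_ss + (T₀ − T_ss) e^(−t/τ). Set T = 34.3:
e^(−t/τ) = (34.3 − 39.767)/(16.1 − 39.767) = 0.23099
t = −374.85 · ln(0.23099) = 549.30 min.

549 min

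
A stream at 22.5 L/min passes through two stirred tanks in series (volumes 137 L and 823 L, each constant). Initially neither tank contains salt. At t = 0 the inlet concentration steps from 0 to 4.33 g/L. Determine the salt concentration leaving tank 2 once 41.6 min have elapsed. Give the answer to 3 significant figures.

Each tank obeys Vᵢ dCᵢ/dt = Q(Cᵢ₋₁ − Cᵢ), so τᵢ = Vᵢ/Q.
τ₁ = 137/22.5 = 6.0889 min; τ₂ = 823/22.5 = 36.578 min.
Tank 1: C₁ = C_in(1 − e^(−t/τ₁)). Tank 2 (τ₁ ≠ τ₂): C₂ = C_in[1 − (τ₁ e^(−t/τ₁) − τ₂ e^(−t/τ₂))/(τ₁ − τ₂)].
At t = 41.6: e^(−t/τ₁) = 0.0010786, e^(−t/τ₂) = 0.32068.
C₂ = 4.33·[1 − (6.0889·0.0010786 − 36.578·0.32068)/(-30.489)] = 4.33·0.61549 = 2.6651 g/L.

2.67 g/L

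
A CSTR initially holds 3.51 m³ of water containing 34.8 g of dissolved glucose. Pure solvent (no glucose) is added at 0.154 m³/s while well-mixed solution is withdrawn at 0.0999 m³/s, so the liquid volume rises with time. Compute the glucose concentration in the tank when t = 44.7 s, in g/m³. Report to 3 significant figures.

2.23 g/m³

Let m(t) be the amount of glucose. Volume: V(t) = V₀ + (Q_in − Q_out) t = 3.51 + 0.054100 t; V(44.7) = 5.9283 m³.
No glucose enters, so dm/dt = −Q_out · (m/V).
dm/m = −Q_out dt/(V₀ + 0.054100 t); integrating gives ln(m/m₀) = −(Q_out/(Q_in−Q_out)) ln(V/V₀).
m = m₀ (V₀/V)^(Q_out/(Q_in−Q_out)) = 34.8 × (3.51/5.9283)^(1.8466) = 13.221 g.
C = m/V = 13.221/5.9283 = 2.2301 g/m³.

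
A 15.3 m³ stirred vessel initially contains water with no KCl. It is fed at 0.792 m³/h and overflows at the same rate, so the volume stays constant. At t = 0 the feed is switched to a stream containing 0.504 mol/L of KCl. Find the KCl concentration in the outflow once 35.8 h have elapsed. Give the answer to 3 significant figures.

0.425 mol/L

Species balance on the tank: V dC/dt = Q(C_in − C).
So dC/dt = (C_in − C)/τ with τ = V/Q = 15.3/0.792 = 19.318 h.
Integrating: C(t) = C_in + (C₀ − C_in) e^(−t/τ).
C(35.8) = 0.504 + (0 − 0.504)·e^(−35.8/19.318) = 0.504 + (-0.50400)·0.15674 = 0.42500 mol/L.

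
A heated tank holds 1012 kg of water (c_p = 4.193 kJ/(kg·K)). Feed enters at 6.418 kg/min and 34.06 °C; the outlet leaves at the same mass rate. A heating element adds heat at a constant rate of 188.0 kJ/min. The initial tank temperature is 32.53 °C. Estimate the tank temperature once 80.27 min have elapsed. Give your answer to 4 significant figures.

M c_p dT/dt = ṁ c_p (T_in − T) + Q̇.
Rearrange: dT/dt = (T_ss − T)/τ with τ = M/ṁ = 157.682 min and T_ss = T_in + Q̇/(ṁ c_p) = 41.0461 °C.
T approaches T_ss exponentially: T(t) = T_ss + (T₀ − T_ss) e^(−t/τ).
T(80.27) = 41.0461 + (-8.51608)·e^(−80.27/157.682) = 41.0461 + (-8.51608)·0.601058 = 35.9274 °C.

35.93 °C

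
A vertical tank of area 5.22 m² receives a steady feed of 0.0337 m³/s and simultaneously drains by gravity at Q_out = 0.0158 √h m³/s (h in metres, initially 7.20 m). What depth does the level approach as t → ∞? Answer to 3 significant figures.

Level balance: A dh/dt = 0.0337 − 0.0158 √h. Setting dh/dt = 0:
Q_in = 0.0158 √h_ss ⇒ √h_ss = 0.0337/0.0158 = 2.1329.
h_ss = 2.1329² = 4.5493 m. (Since h₀ = 7.20 m > h_ss, the level will fall toward this value.)

4.55 m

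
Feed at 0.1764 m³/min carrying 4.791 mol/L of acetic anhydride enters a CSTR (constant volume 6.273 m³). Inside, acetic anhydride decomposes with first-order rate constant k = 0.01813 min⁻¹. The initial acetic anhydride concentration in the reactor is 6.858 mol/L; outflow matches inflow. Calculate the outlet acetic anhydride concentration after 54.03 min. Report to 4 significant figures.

V dC/dt = Q(C_in − C) − k V C.
This is linear with rate a = Q/V + k = 0.0462505 min⁻¹.
C_ss = Q C_in/(Q + kV) = 2.91295 mol/L; C(t) = C_ss + (C₀ − C_ss) e^(−a t).
C(54.03) = 2.91295 + (3.94505)·e^(−0.0462505·54.03) = 2.91295 + (3.94505)·0.0821741 = 3.23713 mol/L.

3.237 mol/L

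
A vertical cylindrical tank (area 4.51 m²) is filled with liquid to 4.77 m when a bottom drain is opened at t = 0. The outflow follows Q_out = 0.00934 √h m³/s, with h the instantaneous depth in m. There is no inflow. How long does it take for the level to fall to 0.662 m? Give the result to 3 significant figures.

Mass balance (ρ constant): A dh/dt = −0.00934 √h.
∫ h^(−1/2) dh = −(0.00934/A) ∫ dt, giving 2√h = 2√h₀ − (0.00934/A) t.
t = 2A(√h₀ − √h)/0.00934 = 2·4.51·(√4.77 − √0.662)/0.00934
  = 9.0200 × (2.1840 − 0.81363) / 0.00934 = 1323.4 s.

1320 s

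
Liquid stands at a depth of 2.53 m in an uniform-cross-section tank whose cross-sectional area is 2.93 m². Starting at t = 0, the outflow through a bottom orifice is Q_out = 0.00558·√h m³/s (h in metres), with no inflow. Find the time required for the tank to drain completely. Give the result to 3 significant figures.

1670 s

Accumulation of liquid (constant cross-section A): A dh/dt = −0.00558 √h.
Separate and integrate: 2(√h − √h₀) = −(0.00558/A) t.
Tank is empty when √h = 0: t_empty = 2A√h₀/0.00558.
t_empty = 2·2.93·√2.53/0.00558 = 5.8600·1.5906/0.00558 = 1670.4 s.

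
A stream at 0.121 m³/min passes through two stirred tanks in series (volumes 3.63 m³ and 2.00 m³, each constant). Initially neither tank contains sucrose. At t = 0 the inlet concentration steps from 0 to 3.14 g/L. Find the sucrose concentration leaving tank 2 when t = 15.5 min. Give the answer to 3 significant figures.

Species balance on tank i: dCᵢ/dt = (Cᵢ₋₁ − Cᵢ)/τᵢ with τᵢ = Vᵢ/Q.
τ₁ = 3.63/0.121 = 30.000 min; τ₂ = 2.00/0.121 = 16.529 min.
Solving the cascade with C₁(0)=C₂(0)=0 gives C₂(t) = C_in[1 − (τ₁ e^(−t/τ₁) − τ₂ e^(−t/τ₂))/(τ₁ − τ₂)].
At t = 15.5: e^(−t/τ₁) = 0.59651, e^(−t/τ₂) = 0.39151.
C₂ = 3.14·[1 − (30.000·0.59651 − 16.529·0.39151)/(13.471)] = 3.14·0.15196 = 0.47716 g/L.

0.477 g/L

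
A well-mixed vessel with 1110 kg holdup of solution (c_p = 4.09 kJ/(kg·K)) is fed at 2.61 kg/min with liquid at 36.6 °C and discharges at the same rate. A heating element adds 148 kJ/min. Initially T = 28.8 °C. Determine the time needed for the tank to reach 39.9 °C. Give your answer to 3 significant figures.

M c_p dT/dt = ṁ c_p (T_in − T) + Q̇.
τ = M/ṁ = 425.29 min; T_ss = T_in + Q̇/(ṁ c_p) = 50.464 °C.
T(t) = T_ss + (T₀ − T_ss) e^(−t/τ). Set T = 39.9:
e^(−t/τ) = (39.9 − 50.464)/(28.8 − 50.464) = 0.48764
t = −425.29 · ln(0.48764) = 305.44 min.

305 min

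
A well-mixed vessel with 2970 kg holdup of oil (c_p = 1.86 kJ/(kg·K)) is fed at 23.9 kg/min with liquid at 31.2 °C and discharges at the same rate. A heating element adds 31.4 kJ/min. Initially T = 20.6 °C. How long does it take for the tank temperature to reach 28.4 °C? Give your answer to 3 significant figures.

Energy balance: M c_p dT/dt = ṁ c_p (T_in − T) + 31.4.
τ = M/ṁ = 124.27 min; T_ss = T_in + Q̇/(ṁ c_p) = 31.906 °C.
T(t) = T_ss + (T₀ − T_ss) e^(−t/τ). Set T = 28.4:
e^(−t/τ) = (28.4 − 31.906)/(20.6 − 31.906) = 0.31012
t = −124.27 · ln(0.31012) = 145.49 min.

145 min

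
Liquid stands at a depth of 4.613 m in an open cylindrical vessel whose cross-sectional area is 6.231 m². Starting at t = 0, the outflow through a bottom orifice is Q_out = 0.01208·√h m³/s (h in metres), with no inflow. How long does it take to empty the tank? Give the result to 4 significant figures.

With no inflow, A dh/dt = −0.01208 √h.
Separate and integrate: 2(√h − √h₀) = −(0.01208/A) t.
Tank is empty when √h = 0: t_empty = 2A√h₀/0.01208.
t_empty = 2·6.231·√4.613/0.01208 = 12.4620·2.14779/0.01208 = 2215.71 s.

2216 s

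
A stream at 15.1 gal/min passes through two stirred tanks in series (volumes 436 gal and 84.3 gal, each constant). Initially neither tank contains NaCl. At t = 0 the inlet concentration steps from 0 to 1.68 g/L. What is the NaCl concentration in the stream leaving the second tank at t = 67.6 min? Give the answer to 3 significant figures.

1.48 g/L

Each tank obeys Vᵢ dCᵢ/dt = Q(Cᵢ₋₁ − Cᵢ), so τᵢ = Vᵢ/Q.
τ₁ = 436/15.1 = 28.874 min; τ₂ = 84.3/15.1 = 5.5828 min.
Solving the cascade with C₁(0)=C₂(0)=0 gives C₂(t) = C_in[1 − (τ₁ e^(−t/τ₁) − τ₂ e^(−t/τ₂))/(τ₁ − τ₂)].
At t = 67.6: e^(−t/τ₁) = 0.096213, e^(−t/τ₂) = 5.5116e-06.
C₂ = 1.68·[1 − (28.874·0.096213 − 5.5828·5.5116e-06)/(23.291)] = 1.68·0.88073 = 1.4796 g/L.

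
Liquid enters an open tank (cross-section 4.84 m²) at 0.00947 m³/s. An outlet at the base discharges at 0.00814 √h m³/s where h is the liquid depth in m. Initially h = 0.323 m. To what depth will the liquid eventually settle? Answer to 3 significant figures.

Level balance: A dh/dt = 0.00947 − 0.00814 √h. Setting dh/dt = 0:
Q_in = 0.00814 √h_ss ⇒ √h_ss = 0.00947/0.00814 = 1.1634.
h_ss = 1.1634² = 1.3535 m. (Since h₀ = 0.323 m < h_ss, the level will rise toward this value.)

1.35 m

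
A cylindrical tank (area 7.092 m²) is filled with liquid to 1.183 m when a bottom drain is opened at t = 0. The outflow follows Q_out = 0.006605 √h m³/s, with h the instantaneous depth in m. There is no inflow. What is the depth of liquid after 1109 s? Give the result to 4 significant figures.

Mass balance (ρ constant): A dh/dt = −0.006605 √h.
∫ h^(−1/2) dh = −(0.006605/A) ∫ dt, giving 2√h = 2√h₀ − (0.006605/A) t.
√h = √1.183 − 0.006605·1109/(2·7.092) = 1.08766 − 0.516423 = 0.571235.
h = 0.571235² = 0.326309 m.

0.3263 m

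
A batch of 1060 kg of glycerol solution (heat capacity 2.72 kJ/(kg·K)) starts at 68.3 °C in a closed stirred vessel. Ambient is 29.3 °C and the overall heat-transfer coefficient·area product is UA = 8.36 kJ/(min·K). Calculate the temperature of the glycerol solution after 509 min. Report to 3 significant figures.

M c_p dT/dt = −UA(T − T_amb).
dT/dt = (T_ss − T)/τ with T_ss = T_amb = 29.300 °C, τ = M c_p/UA = 1060·2.72/8.36 = 344.88 min.
T approaches T_ss exponentially: T(t) = T_ss + (T₀ − T_ss) e^(−t/τ).
T(509) = 29.300 + (39.000)·0.22858 = 38.215 °C.

38.2 °C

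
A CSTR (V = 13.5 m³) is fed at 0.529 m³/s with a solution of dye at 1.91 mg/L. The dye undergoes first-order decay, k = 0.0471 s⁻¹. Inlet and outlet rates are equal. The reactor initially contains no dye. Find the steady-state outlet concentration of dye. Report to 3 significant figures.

0.867 mg/L

Species balance: V dC/dt = Q C_in − Q C − k V C.
At steady state: 0 = Q C_in − (Q + kV) C_ss, so C_ss = Q C_in/(Q + kV).
C_ss = 0.529·1.91/(0.529 + 0.0471·13.5) = 1.0104/1.1648 = 0.86740 mg/L.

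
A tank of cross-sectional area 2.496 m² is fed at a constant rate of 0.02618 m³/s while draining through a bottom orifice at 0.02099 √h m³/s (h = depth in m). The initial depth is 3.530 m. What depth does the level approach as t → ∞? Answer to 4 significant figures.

Level balance: A dh/dt = 0.02618 − 0.02099 √h. Setting dh/dt = 0:
Q_in = 0.02099 √h_ss ⇒ √h_ss = 0.02618/0.02099 = 1.24726.
h_ss = 1.24726² = 1.55566 m. (Since h₀ = 3.530 m > h_ss, the level will fall toward this value.)

1.556 m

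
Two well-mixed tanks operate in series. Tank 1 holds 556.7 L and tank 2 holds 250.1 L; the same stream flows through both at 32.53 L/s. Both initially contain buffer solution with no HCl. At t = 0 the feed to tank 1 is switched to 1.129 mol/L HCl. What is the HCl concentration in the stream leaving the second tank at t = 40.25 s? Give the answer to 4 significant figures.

Time constants: τᵢ = Vᵢ/Q for each well-mixed tank.
τ₁ = 556.7/32.53 = 17.1134 s; τ₂ = 250.1/32.53 = 7.68829 s.
Tank 1: C₁ = C_in(1 − e^(−t/τ₁)). Tank 2 (τ₁ ≠ τ₂): C₂ = C_in[1 − (τ₁ e^(−t/τ₁) − τ₂ e^(−t/τ₂))/(τ₁ − τ₂)].
At t = 40.25: e^(−t/τ₁) = 0.0951830, e^(−t/τ₂) = 0.00532557.
C₂ = 1.129·[1 − (17.1134·0.0951830 − 7.68829·0.00532557)/(9.42515)] = 1.129·0.831518 = 0.938784 mol/L.

0.9388 mol/L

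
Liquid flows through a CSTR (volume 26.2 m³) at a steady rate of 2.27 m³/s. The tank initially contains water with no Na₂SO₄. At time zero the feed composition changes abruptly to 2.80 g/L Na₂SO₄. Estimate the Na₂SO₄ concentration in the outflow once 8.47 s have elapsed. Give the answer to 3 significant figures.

1.46 g/L

Accumulation = in − out for the solute gives V dC/dt = Q(C_in − C).
So dC/dt = (C_in − C)/τ with τ = V/Q = 26.2/2.27 = 11.542 s.
Integrating: C(t) = C_in + (C₀ − C_in) e^(−t/τ).
C(8.47) = 2.80 + (0 − 2.80)·e^(−8.47/11.542) = 2.80 + (-2.8000)·0.48006 = 1.4558 g/L.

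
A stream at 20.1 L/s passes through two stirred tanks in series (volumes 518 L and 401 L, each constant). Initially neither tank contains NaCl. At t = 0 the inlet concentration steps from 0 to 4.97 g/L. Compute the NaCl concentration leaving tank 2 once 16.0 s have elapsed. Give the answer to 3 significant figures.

Each tank obeys Vᵢ dCᵢ/dt = Q(Cᵢ₋₁ − Cᵢ), so τᵢ = Vᵢ/Q.
τ₁ = 518/20.1 = 25.771 s; τ₂ = 401/20.1 = 19.950 s.
Solving the cascade with C₁(0)=C₂(0)=0 gives C₂(t) = C_in[1 − (τ₁ e^(−t/τ₁) − τ₂ e^(−t/τ₂))/(τ₁ − τ₂)].
At t = 16.0: e^(−t/τ₁) = 0.53749, e^(−t/τ₂) = 0.44843.
C₂ = 4.97·[1 − (25.771·0.53749 − 19.950·0.44843)/(5.8209)] = 4.97·0.15729 = 0.78174 g/L.

0.782 g/L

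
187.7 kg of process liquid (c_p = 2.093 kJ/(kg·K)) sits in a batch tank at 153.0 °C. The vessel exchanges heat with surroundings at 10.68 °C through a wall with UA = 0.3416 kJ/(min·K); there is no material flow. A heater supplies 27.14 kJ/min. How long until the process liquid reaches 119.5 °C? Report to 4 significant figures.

Energy balance: M c_p dT/dt = −UA(T − T_amb) + Q̇.
τ = M c_p/UA = 1150.05 min; T_ss = T_amb + Q̇/UA = 10.68 + 27.14/0.3416 = 90.1296 °C.
T(t) = T_ss + (T₀ − T_ss)e^(−t/τ); set T = 119.5:
t = −τ ln[(T − T_ss)/(T₀ − T_ss)] = −1150.05 · ln(0.467157) = 875.288 min.

875.3 min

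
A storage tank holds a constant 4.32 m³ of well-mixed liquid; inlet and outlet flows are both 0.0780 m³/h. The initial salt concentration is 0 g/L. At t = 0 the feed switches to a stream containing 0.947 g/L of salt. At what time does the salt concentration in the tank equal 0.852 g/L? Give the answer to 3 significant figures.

Species balance: V dC/dt = Q(C_in − C) ⇒ τ = V/Q = 55.385 h.
C(t) = C_in + (C₀ − C_in) e^(−t/τ). Set C = 0.852 and solve for t:
e^(−t/τ) = (C − C_in)/(C₀ − C_in) = (0.852 − 0.947)/(0 − 0.947) = 0.10032
t = −τ ln(…) = 55.385 × 2.2994 = 127.35 h.

127 h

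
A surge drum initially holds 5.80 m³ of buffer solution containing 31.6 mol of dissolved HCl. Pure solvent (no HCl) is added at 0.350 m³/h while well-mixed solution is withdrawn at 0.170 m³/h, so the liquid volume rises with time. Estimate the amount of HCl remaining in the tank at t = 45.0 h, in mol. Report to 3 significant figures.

Let m(t) be the amount of HCl. Volume: V(t) = V₀ + (Q_in − Q_out) t = 5.80 + 0.18000 t; V(45.0) = 13.900 m³.
Species balance (pure solvent in): dm/dt = −Q_out · m/V(t).
Separate: dm/m = −Q_out dt/V(t) ⇒ ln(m/m₀) = −(Q_out/(Q_in−Q_out)) ln(V/V₀).
m = m₀ (V₀/V)^(Q_out/(Q_in−Q_out)) = 31.6 × (5.80/13.900)^(0.94444) = 13.842 mol.

13.8 mol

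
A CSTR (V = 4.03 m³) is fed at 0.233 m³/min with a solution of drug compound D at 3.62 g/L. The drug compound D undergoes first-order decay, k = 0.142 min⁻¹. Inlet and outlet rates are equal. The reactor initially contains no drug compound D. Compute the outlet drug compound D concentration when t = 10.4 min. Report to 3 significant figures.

V dC/dt = Q(C_in − C) − k V C.
This is linear with rate a = Q/V + k = 0.19982 min⁻¹.
C_ss = Q C_in/(Q + kV) = 1.0474 g/L; C(t) = C_ss + (C₀ − C_ss) e^(−a t).
C(10.4) = 1.0474 + (-1.0474)·e^(−0.19982·10.4) = 1.0474 + (-1.0474)·0.12517 = 0.91633 g/L.

0.916 g/L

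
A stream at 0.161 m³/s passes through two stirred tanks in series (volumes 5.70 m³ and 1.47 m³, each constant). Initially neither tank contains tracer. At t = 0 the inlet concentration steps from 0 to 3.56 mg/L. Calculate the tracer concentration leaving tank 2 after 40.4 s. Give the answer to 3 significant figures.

2.04 mg/L

Each tank obeys Vᵢ dCᵢ/dt = Q(Cᵢ₋₁ − Cᵢ), so τᵢ = Vᵢ/Q.
τ₁ = 5.70/0.161 = 35.404 s; τ₂ = 1.47/0.161 = 9.1304 s.
Solving the cascade with C₁(0)=C₂(0)=0 gives C₂(t) = C_in[1 − (τ₁ e^(−t/τ₁) − τ₂ e^(−t/τ₂))/(τ₁ − τ₂)].
At t = 40.4: e^(−t/τ₁) = 0.31946, e^(−t/τ₂) = 0.011977.
C₂ = 3.56·[1 − (35.404·0.31946 − 9.1304·0.011977)/(26.273)] = 3.56·0.57368 = 2.0423 mg/L.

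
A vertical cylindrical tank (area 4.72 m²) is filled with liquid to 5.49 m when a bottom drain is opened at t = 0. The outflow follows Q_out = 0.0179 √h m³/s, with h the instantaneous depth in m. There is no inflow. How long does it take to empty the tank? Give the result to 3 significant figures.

1240 s

A dh/dt = −Q_out = −0.0179 √h.
This is separable: 2 d(√h)/dt = −0.0179/A, so √h = √h₀ − (0.0179/(2A)) t.
Set h = 0: 2√h₀ = (0.0179/A) t_empty ⇒ t_empty = 2A√h₀/0.0179.
t_empty = 2·4.72·√5.49/0.0179 = 9.4400·2.3431/0.0179 = 1235.7 s.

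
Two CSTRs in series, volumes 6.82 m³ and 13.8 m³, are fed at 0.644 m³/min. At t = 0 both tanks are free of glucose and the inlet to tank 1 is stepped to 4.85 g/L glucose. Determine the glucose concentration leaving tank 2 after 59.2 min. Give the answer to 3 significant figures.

Each tank obeys Vᵢ dCᵢ/dt = Q(Cᵢ₋₁ − Cᵢ), so τᵢ = Vᵢ/Q.
τ₁ = 6.82/0.644 = 10.590 min; τ₂ = 13.8/0.644 = 21.429 min.
Tank 1: C₁ = C_in(1 − e^(−t/τ₁)). Tank 2 (τ₁ ≠ τ₂): C₂ = C_in[1 − (τ₁ e^(−t/τ₁) − τ₂ e^(−t/τ₂))/(τ₁ − τ₂)].
At t = 59.2: e^(−t/τ₁) = 0.0037345, e^(−t/τ₂) = 0.063123.
C₂ = 4.85·[1 − (10.590·0.0037345 − 21.429·0.063123)/(-10.839)] = 4.85·0.87885 = 4.2624 g/L.

4.26 g/L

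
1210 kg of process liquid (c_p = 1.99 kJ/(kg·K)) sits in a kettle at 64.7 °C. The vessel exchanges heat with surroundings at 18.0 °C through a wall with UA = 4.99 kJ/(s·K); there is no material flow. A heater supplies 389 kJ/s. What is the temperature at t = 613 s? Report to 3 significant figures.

Energy balance: M c_p dT/dt = −UA(T − T_amb) + Q̇.
dT/dt = (T_ss − T)/τ with T_ss = T_amb + Q̇/UA = 18.0 + 389/4.99 = 95.956 °C, τ = M c_p/UA = 1210·1.99/4.99 = 482.55 s.
Solution: T(t) = T_ss + (T₀ − T_ss) e^(−t/τ).
T(613) = 95.956 + (-31.256)·0.28073 = 87.181 °C.

87.2 °C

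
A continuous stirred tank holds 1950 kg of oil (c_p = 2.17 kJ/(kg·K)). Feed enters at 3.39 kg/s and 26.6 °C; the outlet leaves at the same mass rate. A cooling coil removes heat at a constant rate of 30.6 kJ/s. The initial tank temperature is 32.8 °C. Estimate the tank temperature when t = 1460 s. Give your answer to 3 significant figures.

23.3 °C

Unsteady energy balance on the tank contents: M c_p dT/dt = ṁ c_p (T_in − T) − 30.6.
τ = M/ṁ = 575.22 s; T_ss = T_in − Q̇/(ṁ c_p) = 26.6 − 30.6/(3.39·2.17) = 22.440 °C.
T approaches T_ss exponentially: T(t) = T_ss + (T₀ − T_ss) e^(−t/τ).
T(1460) = 22.440 + (10.360)·e^(−1460/575.22) = 22.440 + (10.360)·0.079012 = 23.259 °C.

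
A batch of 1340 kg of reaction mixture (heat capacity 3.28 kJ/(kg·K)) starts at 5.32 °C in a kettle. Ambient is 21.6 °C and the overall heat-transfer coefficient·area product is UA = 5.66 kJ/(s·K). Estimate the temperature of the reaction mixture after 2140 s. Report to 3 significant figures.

20.6 °C

M c_p dT/dt = −UA(T − T_amb).
dT/dt = (T_ss − T)/τ with T_ss = T_amb = 21.600 °C, τ = M c_p/UA = 1340·3.28/5.66 = 776.54 s.
This is linear first-order; T(t) = T_ss + (T₀ − T_ss) e^(−t/τ).
T(2140) = 21.600 + (-16.280)·0.063557 = 20.565 °C.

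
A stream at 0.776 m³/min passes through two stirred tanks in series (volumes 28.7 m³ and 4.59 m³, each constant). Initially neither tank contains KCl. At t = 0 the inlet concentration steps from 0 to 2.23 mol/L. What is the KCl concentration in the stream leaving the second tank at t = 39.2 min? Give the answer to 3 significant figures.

1.31 mol/L

Time constants: τᵢ = Vᵢ/Q for each well-mixed tank.
τ₁ = 28.7/0.776 = 36.985 min; τ₂ = 4.59/0.776 = 5.9149 min.
Solving the cascade with C₁(0)=C₂(0)=0 gives C₂(t) = C_in[1 − (τ₁ e^(−t/τ₁) − τ₂ e^(−t/τ₂))/(τ₁ − τ₂)].
At t = 39.2: e^(−t/τ₁) = 0.34649, e^(−t/τ₂) = 0.0013238.
C₂ = 2.23·[1 − (36.985·0.34649 − 5.9149·0.0013238)/(31.070)] = 2.23·0.58780 = 1.3108 mol/L.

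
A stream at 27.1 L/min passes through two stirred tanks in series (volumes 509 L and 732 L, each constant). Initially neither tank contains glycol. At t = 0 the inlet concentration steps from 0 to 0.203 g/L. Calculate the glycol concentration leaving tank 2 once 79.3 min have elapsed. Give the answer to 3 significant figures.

Time constants: τᵢ = Vᵢ/Q for each well-mixed tank.
τ₁ = 509/27.1 = 18.782 min; τ₂ = 732/27.1 = 27.011 min.
Tank 1: C₁ = C_in(1 − e^(−t/τ₁)). Tank 2 (τ₁ ≠ τ₂): C₂ = C_in[1 − (τ₁ e^(−t/τ₁) − τ₂ e^(−t/τ₂))/(τ₁ − τ₂)].
At t = 79.3: e^(−t/τ₁) = 0.014668, e^(−t/τ₂) = 0.053086.
C₂ = 0.203·[1 − (18.782·0.014668 − 27.011·0.053086)/(-8.2288)] = 0.203·0.85922 = 0.17442 g/L.

0.174 g/L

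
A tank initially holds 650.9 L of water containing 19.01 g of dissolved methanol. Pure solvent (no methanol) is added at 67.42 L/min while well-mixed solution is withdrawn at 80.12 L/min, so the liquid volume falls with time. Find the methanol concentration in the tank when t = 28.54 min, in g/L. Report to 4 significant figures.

0.0003882 g/L

Total volume: dV/dt = Q_in − Q_out = -12.7000 L/min, so V(t) = 650.9 − 12.7000 t and V(28.54) = 288.442 L.
Species balance (pure solvent in): dm/dt = −Q_out · m/V(t).
Separate: dm/m = −Q_out dt/V(t) ⇒ ln(m/m₀) = −(Q_out/(Q_in−Q_out)) ln(V/V₀).
m = m₀ (V₀/V)^(Q_out/(Q_in−Q_out)) = 19.01 × (650.9/288.442)^(-6.30866) = 0.111982 g.
C = m/V = 0.111982/288.442 = 0.000388232 g/L.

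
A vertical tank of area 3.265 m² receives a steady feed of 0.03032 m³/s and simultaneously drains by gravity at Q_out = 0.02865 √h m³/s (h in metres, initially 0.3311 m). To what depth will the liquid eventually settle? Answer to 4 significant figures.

1.120 m

A dh/dt = Q_in − 0.02865 √h. Steady state requires inflow = outflow:
Q_in = 0.02865 √h_ss ⇒ √h_ss = 0.03032/0.02865 = 1.05829.
h_ss = 1.05829² = 1.11998 m. (Since h₀ = 0.3311 m < h_ss, the level will rise toward this value.)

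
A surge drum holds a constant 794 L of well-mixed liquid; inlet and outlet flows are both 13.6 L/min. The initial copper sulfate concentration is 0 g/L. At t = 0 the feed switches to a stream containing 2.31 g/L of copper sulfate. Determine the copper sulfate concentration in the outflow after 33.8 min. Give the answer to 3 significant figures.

Accumulation = in − out for the solute gives V dC/dt = Q(C_in − C).
Rewrite as dC/dt + C/τ = C_in/τ, τ = V/Q = 58.382 min.
This is linear first-order; C(t) = C_in + (C₀ − C_in) e^(−t/τ).
C(33.8) = 2.31 + (0 − 2.31)·e^(−33.8/58.382) = 2.31 + (-2.3100)·0.56049 = 1.0153 g/L.

1.02 g/L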